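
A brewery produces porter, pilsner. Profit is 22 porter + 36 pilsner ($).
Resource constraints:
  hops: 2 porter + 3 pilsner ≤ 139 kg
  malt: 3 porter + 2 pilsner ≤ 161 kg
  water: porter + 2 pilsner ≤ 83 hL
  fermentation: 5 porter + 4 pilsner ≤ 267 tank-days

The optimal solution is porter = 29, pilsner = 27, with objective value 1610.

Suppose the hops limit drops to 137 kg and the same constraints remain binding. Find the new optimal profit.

1594

Binding: hops and water. Non-binding: malt (20 unused), fermentation (14 unused).
By complementary slackness, y = 0 for the non-binding constraints.
The binding rows give the dual system: 2·y_hops + 1·y_water = 22 and 3·y_hops + 2·y_water = 36.
This yields shadow prices y_hops = 8, y_water = 6.
Δz = y_hops·Δb = 8 × (-2) = -16, so new z* = 1610 − 16 = 1594.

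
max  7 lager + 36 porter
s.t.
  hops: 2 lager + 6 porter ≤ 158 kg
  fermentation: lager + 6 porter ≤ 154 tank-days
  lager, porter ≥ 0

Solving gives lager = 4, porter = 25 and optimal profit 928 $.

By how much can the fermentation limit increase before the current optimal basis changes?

Binding constraints: hops, fermentation. The basis is B = [[2,6],[1,6]] with det 6.
Per unit increase in fermentation, x* moves by d = (-1, 0.3333).
The basis stays optimal until lager reaches 0; allowable increase = 4 tank-days.

4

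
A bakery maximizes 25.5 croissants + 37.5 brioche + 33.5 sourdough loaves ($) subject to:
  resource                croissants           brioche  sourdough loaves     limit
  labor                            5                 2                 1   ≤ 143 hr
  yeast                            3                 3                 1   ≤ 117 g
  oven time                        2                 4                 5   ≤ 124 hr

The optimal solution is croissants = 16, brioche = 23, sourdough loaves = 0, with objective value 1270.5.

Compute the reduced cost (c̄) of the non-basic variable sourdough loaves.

Check each constraint at x*: labor 126/143 (slack 17); yeast 117/117 (tight); oven time 124/124 (tight).
By complementary slackness, y = 0 for the non-binding constraint.
From A_Bᵀ y = c: 3·y_yeast + 2·y_oven time = 25.5; 3·y_yeast + 4·y_oven time = 37.5.
Solving: y_yeast = 4.5, y_oven time = 6.
Reduced cost of sourdough loaves: c₃ − yᵀa₃ = 33.5 − (4.5·1 + 6·5) = 33.5 − 34.5 = -1.

-1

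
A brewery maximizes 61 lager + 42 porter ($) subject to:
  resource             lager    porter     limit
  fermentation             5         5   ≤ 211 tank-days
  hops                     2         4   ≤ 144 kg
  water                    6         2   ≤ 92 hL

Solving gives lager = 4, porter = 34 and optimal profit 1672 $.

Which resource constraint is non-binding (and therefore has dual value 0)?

fermentation

fermentation: 190/211 (slack 21)
hops: 144/144 (binding)
water: 92/92 (binding)
By complementary slackness, a constraint with positive slack has shadow price 0 → fermentation.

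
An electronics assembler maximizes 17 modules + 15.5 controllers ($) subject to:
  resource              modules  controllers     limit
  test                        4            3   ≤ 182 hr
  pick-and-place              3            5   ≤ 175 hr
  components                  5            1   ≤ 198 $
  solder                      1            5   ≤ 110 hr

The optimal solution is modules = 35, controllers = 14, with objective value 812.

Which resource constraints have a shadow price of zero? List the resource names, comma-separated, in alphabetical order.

test: 182/182 (binding)
pick-and-place: 175/175 (binding)
components: 189/198 (slack 9)
solder: 105/110 (slack 5)
By complementary slackness, a constraint with positive slack has shadow price 0 → components, solder.

components, solder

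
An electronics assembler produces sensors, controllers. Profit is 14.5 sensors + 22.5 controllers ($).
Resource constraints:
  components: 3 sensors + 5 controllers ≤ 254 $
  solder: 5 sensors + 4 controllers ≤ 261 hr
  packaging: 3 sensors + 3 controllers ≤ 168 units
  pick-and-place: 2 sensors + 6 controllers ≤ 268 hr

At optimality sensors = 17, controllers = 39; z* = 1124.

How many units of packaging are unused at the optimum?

0

packaging used = 3·17 + 3·39 = 168; slack = 168 − 168 = 0.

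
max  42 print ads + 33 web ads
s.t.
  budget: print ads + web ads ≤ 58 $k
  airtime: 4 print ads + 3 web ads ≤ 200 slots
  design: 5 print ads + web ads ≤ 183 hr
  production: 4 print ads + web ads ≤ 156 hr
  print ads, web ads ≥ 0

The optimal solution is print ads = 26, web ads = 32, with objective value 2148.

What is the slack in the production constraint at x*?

20

production used = 4·26 + 1·32 = 136; slack = 156 − 136 = 20.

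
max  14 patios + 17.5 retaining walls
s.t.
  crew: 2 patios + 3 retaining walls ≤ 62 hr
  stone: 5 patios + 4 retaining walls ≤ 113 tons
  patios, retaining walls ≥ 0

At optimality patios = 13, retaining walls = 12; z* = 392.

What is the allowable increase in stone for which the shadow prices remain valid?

42

Binding constraints: crew, stone. The basis is B = [[2,3],[5,4]] with det -7.
Per unit increase in stone, x* moves by d = (0.4286, -0.2857).
The basis stays optimal until retaining walls reaches 0; allowable increase = 42 tons.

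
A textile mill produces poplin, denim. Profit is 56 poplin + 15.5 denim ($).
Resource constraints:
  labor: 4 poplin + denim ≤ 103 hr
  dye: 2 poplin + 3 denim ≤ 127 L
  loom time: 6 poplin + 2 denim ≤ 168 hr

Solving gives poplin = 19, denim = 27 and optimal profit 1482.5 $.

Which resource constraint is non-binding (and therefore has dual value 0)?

dye

labor: 103/103 (binding)
dye: 119/127 (slack 8)
loom time: 168/168 (binding)
By complementary slackness, a constraint with positive slack has shadow price 0 → dye.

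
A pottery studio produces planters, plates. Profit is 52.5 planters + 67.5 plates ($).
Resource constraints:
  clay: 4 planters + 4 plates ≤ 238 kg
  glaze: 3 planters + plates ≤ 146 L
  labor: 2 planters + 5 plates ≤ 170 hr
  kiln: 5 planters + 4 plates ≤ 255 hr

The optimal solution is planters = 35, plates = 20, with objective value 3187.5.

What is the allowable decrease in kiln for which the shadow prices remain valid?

119

Binding constraints: labor, kiln. The basis is B = [[2,5],[5,4]] with det -17.
Per unit decrease in kiln, x* moves by d = (-0.2941, 0.1176).
The basis stays optimal until planters reaches 0; allowable decrease = 119 hr.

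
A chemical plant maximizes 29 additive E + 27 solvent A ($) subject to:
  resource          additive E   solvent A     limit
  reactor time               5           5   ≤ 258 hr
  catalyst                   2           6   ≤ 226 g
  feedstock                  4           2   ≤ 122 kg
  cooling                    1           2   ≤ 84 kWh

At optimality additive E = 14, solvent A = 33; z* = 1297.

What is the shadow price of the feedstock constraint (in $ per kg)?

At the optimum: reactor time uses 235 of 258 (slack = 23); catalyst uses 226 of 226 (binding); feedstock uses 122 of 122 (binding); cooling uses 80 of 84 (slack = 4).
Slack constraints have shadow price 0 (complementary slackness).
Dual feasibility on the basic columns requires 2·y_catalyst + 4·y_feedstock = 29, 6·y_catalyst + 2·y_feedstock = 27.
This yields shadow prices y_catalyst = 2.5, y_feedstock = 6.
Shadow price of feedstock = 6.

6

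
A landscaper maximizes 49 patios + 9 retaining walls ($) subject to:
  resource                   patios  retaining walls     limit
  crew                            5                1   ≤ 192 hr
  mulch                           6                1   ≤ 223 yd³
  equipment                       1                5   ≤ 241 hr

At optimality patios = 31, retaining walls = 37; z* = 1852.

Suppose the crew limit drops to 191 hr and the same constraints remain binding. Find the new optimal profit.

1847

At the optimum: crew uses 192 of 192 (binding); mulch uses 223 of 223 (binding); equipment uses 216 of 241 (slack = 25).
Since equipment is not tight, its dual is 0.
From A_Bᵀ y = c: 5·y_crew + 6·y_mulch = 49; 1·y_crew + 1·y_mulch = 9.
This yields shadow prices y_crew = 5, y_mulch = 4.
Δz = y_crew·Δb = 5 × (-1) = -5, so new z* = 1852 − 5 = 1847.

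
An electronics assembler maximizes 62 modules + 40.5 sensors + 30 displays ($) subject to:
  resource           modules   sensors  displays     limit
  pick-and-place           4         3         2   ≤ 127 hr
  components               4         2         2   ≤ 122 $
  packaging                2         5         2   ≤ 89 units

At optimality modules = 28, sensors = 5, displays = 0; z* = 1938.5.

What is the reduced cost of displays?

At the optimum: pick-and-place uses 127 of 127 (binding); components uses 122 of 122 (binding); packaging uses 81 of 89 (slack = 8).
By complementary slackness, y = 0 for the non-binding constraint.
From A_Bᵀ y = c: 4·y_pick-and-place + 4·y_components = 62; 3·y_pick-and-place + 2·y_components = 40.5.
Solving: y_pick-and-place = 9.5, y_components = 6.
Reduced cost of displays: c₃ − yᵀa₃ = 30 − (9.5·2 + 6·2) = 30 − 31 = -1.

-1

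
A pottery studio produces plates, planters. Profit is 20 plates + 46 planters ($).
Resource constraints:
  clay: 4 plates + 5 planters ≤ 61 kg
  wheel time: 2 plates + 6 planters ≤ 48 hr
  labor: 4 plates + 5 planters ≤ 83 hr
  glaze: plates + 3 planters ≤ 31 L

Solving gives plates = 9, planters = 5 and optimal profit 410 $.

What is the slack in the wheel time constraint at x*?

wheel time used = 2·9 + 6·5 = 48; slack = 48 − 48 = 0.

0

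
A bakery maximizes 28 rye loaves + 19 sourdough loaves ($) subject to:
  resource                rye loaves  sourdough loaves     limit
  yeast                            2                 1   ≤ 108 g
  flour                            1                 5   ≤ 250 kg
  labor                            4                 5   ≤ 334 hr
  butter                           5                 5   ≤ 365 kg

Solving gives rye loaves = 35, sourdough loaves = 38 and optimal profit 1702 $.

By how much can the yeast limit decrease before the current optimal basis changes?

4

Binding constraints: yeast, butter. The basis is B = [[2,1],[5,5]] with det 5.
Per unit decrease in yeast, x* moves by d = (-1, 1).
The basis stays optimal until labor becomes binding; allowable decrease = 4 g.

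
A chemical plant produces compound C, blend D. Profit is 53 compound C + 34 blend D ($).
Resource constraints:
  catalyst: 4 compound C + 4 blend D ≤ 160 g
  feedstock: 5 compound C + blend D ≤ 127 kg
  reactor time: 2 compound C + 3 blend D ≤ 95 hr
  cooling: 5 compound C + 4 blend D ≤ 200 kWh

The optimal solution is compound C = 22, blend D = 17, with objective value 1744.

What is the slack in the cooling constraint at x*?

cooling used = 5·22 + 4·17 = 178; slack = 200 − 178 = 22.

22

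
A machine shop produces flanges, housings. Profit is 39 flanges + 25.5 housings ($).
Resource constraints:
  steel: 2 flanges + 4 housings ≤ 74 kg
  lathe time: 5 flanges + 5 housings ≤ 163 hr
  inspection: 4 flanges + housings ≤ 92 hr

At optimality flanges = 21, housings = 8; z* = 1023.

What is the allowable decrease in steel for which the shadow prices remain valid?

28

Binding constraints: steel, inspection. The basis is B = [[2,4],[4,1]] with det -14.
Per unit decrease in steel, x* moves by d = (0.0714, -0.2857).
The basis stays optimal until housings reaches 0; allowable decrease = 28 kg.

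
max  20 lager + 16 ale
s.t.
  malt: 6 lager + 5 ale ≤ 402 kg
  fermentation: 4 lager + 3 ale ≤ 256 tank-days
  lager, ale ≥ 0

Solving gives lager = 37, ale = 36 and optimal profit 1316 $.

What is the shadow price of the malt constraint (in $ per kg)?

2

Both malt and fermentation are binding at x*.
Dual feasibility on the basic columns requires 6·y_malt + 4·y_fermentation = 20, 5·y_malt + 3·y_fermentation = 16.
Solving: y_malt = 2, y_fermentation = 2.
Shadow price of malt = 2.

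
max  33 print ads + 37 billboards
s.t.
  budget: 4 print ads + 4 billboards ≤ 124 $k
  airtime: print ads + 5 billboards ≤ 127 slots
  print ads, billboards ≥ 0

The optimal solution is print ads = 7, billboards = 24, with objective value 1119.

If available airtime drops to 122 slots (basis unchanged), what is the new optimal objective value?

At the optimum: budget uses 124 of 124 (binding); airtime uses 127 of 127 (binding).
The binding rows give the dual system: 4·y_budget + 1·y_airtime = 33 and 4·y_budget + 5·y_airtime = 37.
→ y_budget = 8 and y_airtime = 1.
Δz = y_airtime·Δb = 1 × (-5) = -5, so new z* = 1119 − 5 = 1114.

1114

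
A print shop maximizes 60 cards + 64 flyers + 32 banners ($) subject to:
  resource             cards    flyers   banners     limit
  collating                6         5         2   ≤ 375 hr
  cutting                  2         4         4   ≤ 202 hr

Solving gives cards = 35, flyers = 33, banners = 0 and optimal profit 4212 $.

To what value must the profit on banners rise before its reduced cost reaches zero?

40

Both collating and cutting are binding at x*.
From A_Bᵀ y = c: 6·y_collating + 2·y_cutting = 60; 5·y_collating + 4·y_cutting = 64.
Solving: y_collating = 8, y_cutting = 6.
banners enters the basis when its profit ≥ yᵀa₃ = 8·2 + 6·4 = 40.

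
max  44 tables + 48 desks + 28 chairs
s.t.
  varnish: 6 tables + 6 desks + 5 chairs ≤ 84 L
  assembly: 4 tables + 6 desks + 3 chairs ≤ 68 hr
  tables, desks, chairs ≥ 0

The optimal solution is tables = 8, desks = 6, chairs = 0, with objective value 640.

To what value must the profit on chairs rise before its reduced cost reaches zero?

Check each constraint at x*: varnish 84/84 (tight); assembly 68/68 (tight).
The binding rows give the dual system: 6·y_varnish + 4·y_assembly = 44 and 6·y_varnish + 6·y_assembly = 48.
This yields shadow prices y_varnish = 6, y_assembly = 2.
chairs enters the basis when its profit ≥ yᵀa₃ = 6·5 + 2·3 = 36.

36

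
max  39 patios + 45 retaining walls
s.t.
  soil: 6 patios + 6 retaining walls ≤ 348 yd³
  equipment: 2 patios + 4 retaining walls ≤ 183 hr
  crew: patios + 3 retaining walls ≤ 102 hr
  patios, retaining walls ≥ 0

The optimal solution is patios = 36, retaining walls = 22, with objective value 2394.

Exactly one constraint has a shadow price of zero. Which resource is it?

soil: 348/348 (binding)
equipment: 160/183 (slack 23)
crew: 102/102 (binding)
By complementary slackness, a constraint with positive slack has shadow price 0 → equipment.

equipment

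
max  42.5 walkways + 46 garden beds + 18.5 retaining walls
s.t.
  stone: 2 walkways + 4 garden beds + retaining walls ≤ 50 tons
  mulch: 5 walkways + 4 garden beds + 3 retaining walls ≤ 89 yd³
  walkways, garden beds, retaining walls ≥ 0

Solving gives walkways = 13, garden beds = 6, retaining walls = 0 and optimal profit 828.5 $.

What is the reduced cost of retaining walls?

-6

Check each constraint at x*: stone 50/50 (tight); mulch 89/89 (tight).
Dual feasibility on the basic columns requires 2·y_stone + 5·y_mulch = 42.5, 4·y_stone + 4·y_mulch = 46.
This yields shadow prices y_stone = 5, y_mulch = 6.5.
Reduced cost of retaining walls: c₃ − yᵀa₃ = 18.5 − (5·1 + 6.5·3) = 18.5 − 24.5 = -6.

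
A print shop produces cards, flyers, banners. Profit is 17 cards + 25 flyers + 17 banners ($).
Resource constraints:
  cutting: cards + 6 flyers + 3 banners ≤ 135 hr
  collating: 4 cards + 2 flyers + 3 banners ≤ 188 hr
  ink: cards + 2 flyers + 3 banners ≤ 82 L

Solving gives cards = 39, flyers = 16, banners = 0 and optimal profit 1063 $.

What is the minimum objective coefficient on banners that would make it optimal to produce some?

Binding: cutting and collating. Non-binding: ink (11 unused).
Slack constraints have shadow price 0 (complementary slackness).
Dual feasibility on the basic columns requires 1·y_cutting + 4·y_collating = 17, 6·y_cutting + 2·y_collating = 25.
This yields shadow prices y_cutting = 3, y_collating = 3.5.
banners enters the basis when its profit ≥ yᵀa₃ = 3·3 + 3.5·3 = 19.5.

19.5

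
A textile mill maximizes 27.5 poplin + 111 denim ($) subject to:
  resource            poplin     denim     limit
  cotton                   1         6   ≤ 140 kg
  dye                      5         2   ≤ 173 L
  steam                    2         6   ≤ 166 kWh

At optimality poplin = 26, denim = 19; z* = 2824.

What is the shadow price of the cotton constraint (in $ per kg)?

Binding: cotton and steam. Non-binding: dye (5 unused).
By complementary slackness, y = 0 for the non-binding constraint.
From A_Bᵀ y = c: 1·y_cotton + 2·y_steam = 27.5; 6·y_cotton + 6·y_steam = 111.
Solving: y_cotton = 9.5, y_steam = 9.
Shadow price of cotton = 9.5.

9.5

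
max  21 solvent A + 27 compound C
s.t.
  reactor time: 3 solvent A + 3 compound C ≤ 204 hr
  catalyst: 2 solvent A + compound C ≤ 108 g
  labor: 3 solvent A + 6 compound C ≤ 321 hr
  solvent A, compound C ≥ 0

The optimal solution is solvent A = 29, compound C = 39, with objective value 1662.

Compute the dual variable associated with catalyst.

0

At the optimum: reactor time uses 204 of 204 (binding); catalyst uses 97 of 108 (slack = 11); labor uses 321 of 321 (binding).
Slack constraints have shadow price 0 (complementary slackness).
Dual feasibility on the basic columns requires 3·y_reactor time + 3·y_labor = 21, 3·y_reactor time + 6·y_labor = 27.
Solving: y_reactor time = 5, y_labor = 2.
Shadow price of catalyst = 0.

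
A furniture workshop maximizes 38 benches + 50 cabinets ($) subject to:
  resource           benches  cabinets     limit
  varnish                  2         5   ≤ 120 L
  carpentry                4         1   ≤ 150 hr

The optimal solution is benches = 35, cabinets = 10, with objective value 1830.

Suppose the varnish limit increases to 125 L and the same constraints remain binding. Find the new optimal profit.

1875

Both varnish and carpentry are binding at x*.
From A_Bᵀ y = c: 2·y_varnish + 4·y_carpentry = 38; 5·y_varnish + 1·y_carpentry = 50.
Solving: y_varnish = 9, y_carpentry = 5.
Δz = y_varnish·Δb = 9 × (5) = 45, so new z* = 1830 + 45 = 1875.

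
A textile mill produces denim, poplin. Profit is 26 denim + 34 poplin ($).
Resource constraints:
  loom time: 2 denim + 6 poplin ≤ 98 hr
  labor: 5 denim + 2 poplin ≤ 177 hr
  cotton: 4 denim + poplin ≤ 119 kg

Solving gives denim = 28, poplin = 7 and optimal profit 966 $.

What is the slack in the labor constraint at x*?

labor used = 5·28 + 2·7 = 154; slack = 177 − 154 = 23.

23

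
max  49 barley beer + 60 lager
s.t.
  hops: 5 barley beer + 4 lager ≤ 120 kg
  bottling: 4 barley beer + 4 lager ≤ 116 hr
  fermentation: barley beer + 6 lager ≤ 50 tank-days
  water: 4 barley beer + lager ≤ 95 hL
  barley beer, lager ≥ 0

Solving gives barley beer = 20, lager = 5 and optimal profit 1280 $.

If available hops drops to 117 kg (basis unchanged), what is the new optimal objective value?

1253

Binding: hops and fermentation. Non-binding: bottling (16 unused), water (10 unused).
By complementary slackness, y = 0 for the non-binding constraints.
The binding rows give the dual system: 5·y_hops + 1·y_fermentation = 49 and 4·y_hops + 6·y_fermentation = 60.
Solving: y_hops = 9, y_fermentation = 4.
Δz = y_hops·Δb = 9 × (-3) = -27, so new z* = 1280 − 27 = 1253.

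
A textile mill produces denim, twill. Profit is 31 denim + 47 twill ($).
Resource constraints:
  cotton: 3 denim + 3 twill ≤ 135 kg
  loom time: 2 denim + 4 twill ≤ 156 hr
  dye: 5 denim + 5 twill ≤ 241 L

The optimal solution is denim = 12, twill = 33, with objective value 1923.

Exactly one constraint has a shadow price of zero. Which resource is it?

dye

cotton: 135/135 (binding)
loom time: 156/156 (binding)
dye: 225/241 (slack 16)
By complementary slackness, a constraint with positive slack has shadow price 0 → dye.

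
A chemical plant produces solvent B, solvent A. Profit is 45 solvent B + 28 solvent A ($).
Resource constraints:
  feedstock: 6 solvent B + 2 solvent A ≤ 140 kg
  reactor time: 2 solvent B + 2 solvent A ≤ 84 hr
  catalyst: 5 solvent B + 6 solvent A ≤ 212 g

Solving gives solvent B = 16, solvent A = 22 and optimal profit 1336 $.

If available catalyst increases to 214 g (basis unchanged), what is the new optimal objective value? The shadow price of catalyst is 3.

1342

Δb = 2, so new z* = 1336 + (3)·(2) = 1336 + 6 = 1342.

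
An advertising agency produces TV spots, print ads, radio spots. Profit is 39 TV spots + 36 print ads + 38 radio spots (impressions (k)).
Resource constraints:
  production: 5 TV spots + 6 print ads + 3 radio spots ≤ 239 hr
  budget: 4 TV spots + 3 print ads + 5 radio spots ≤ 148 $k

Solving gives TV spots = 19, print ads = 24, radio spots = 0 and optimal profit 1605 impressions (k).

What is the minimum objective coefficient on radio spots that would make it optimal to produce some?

Both production and budget are binding at x*.
From A_Bᵀ y = c: 5·y_production + 4·y_budget = 39; 6·y_production + 3·y_budget = 36.
This yields shadow prices y_production = 3, y_budget = 6.
radio spots enters the basis when its profit ≥ yᵀa₃ = 3·3 + 6·5 = 39.

39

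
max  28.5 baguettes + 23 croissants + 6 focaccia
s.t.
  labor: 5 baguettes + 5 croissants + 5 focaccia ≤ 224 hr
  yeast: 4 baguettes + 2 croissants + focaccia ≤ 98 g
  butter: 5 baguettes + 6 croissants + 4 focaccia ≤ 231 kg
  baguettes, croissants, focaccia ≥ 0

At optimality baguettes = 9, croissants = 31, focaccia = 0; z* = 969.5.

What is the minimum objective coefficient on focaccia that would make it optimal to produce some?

Check each constraint at x*: labor 200/224 (slack 24); yeast 98/98 (tight); butter 231/231 (tight).
By complementary slackness, y = 0 for the non-binding constraint.
Dual feasibility on the basic columns requires 4·y_yeast + 5·y_butter = 28.5, 2·y_yeast + 6·y_butter = 23.
This yields shadow prices y_yeast = 4, y_butter = 2.5.
focaccia enters the basis when its profit ≥ yᵀa₃ = 4·1 + 2.5·4 = 14.

14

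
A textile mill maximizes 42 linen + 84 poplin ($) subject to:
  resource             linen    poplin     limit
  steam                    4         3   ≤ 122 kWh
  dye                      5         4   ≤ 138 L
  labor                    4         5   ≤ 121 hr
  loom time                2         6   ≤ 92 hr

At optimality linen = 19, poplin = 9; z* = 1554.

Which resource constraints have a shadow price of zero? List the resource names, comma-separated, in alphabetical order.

steam: 103/122 (slack 19)
dye: 131/138 (slack 7)
labor: 121/121 (binding)
loom time: 92/92 (binding)
By complementary slackness, a constraint with positive slack has shadow price 0 → dye, steam.

dye, steam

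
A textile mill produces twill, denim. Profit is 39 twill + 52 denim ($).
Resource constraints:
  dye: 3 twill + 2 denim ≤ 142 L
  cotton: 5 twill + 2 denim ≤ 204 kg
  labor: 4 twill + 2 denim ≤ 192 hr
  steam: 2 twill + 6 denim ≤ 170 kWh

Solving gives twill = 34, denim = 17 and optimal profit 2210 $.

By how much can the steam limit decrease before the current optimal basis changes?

88.4

Binding constraints: cotton, steam. The basis is B = [[5,2],[2,6]] with det 26.
Per unit decrease in steam, x* moves by d = (0.0769, -0.1923).
The basis stays optimal until denim reaches 0; allowable decrease = 88.4 kWh.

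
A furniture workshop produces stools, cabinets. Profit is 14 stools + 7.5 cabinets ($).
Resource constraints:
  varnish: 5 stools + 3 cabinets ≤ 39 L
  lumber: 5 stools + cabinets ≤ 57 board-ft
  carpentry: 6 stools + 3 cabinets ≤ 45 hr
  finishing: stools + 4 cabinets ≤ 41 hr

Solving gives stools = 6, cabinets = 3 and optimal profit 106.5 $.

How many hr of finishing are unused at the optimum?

finishing used = 1·6 + 4·3 = 18; slack = 41 − 18 = 23.

23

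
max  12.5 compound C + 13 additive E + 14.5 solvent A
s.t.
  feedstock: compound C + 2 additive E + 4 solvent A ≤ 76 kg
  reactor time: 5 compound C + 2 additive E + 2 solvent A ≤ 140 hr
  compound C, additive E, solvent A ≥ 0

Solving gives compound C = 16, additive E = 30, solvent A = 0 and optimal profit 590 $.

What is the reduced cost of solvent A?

-8.5

At the optimum: feedstock uses 76 of 76 (binding); reactor time uses 140 of 140 (binding).
The binding rows give the dual system: 1·y_feedstock + 5·y_reactor time = 12.5 and 2·y_feedstock + 2·y_reactor time = 13.
This yields shadow prices y_feedstock = 5, y_reactor time = 1.5.
Reduced cost of solvent A: c₃ − yᵀa₃ = 14.5 − (5·4 + 1.5·2) = 14.5 − 23 = -8.5.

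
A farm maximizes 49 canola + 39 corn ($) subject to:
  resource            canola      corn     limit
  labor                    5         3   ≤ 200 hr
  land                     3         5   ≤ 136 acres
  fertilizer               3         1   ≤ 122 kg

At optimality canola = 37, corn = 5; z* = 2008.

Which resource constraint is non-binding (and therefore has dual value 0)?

fertilizer

labor: 200/200 (binding)
land: 136/136 (binding)
fertilizer: 116/122 (slack 6)
By complementary slackness, a constraint with positive slack has shadow price 0 → fertilizer.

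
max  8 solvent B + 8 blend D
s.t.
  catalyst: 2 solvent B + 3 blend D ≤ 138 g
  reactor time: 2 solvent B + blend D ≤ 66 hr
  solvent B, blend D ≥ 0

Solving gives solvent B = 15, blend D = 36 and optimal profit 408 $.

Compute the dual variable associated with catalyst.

2

Both catalyst and reactor time are binding at x*.
The binding rows give the dual system: 2·y_catalyst + 2·y_reactor time = 8 and 3·y_catalyst + 1·y_reactor time = 8.
→ y_catalyst = 2 and y_reactor time = 2.
Shadow price of catalyst = 2.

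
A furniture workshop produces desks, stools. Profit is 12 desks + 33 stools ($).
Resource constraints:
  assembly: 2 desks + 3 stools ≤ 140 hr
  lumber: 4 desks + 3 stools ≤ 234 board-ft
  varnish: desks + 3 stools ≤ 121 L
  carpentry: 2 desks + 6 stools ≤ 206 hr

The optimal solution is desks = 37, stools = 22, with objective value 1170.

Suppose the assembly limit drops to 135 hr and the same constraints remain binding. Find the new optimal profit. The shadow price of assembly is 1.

1165

Δb = -5, so new z* = 1170 + (1)·(-5) = 1170 − 5 = 1165.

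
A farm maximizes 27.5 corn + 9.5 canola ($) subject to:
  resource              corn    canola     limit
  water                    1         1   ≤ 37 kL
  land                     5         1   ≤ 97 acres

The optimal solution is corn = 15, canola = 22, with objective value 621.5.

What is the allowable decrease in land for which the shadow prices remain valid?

60

Binding constraints: water, land. The basis is B = [[1,1],[5,1]] with det -4.
Per unit decrease in land, x* moves by d = (-0.25, 0.25).
The basis stays optimal until corn reaches 0; allowable decrease = 60 acres.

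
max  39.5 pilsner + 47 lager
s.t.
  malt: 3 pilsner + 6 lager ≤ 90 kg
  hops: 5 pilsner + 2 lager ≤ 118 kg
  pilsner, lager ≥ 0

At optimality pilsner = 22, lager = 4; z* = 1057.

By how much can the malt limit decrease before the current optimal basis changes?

Binding constraints: malt, hops. The basis is B = [[3,6],[5,2]] with det -24.
Per unit decrease in malt, x* moves by d = (0.0833, -0.2083).
The basis stays optimal until lager reaches 0; allowable decrease = 19.2 kg.

19.2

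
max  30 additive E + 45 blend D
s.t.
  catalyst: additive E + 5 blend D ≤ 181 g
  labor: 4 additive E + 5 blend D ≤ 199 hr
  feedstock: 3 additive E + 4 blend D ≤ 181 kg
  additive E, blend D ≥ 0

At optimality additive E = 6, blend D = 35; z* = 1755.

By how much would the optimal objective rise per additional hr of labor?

Check each constraint at x*: catalyst 181/181 (tight); labor 199/199 (tight); feedstock 158/181 (slack 23).
Slack constraints have shadow price 0 (complementary slackness).
From A_Bᵀ y = c: 1·y_catalyst + 4·y_labor = 30; 5·y_catalyst + 5·y_labor = 45.
→ y_catalyst = 2 and y_labor = 7.
Shadow price of labor = 7.

7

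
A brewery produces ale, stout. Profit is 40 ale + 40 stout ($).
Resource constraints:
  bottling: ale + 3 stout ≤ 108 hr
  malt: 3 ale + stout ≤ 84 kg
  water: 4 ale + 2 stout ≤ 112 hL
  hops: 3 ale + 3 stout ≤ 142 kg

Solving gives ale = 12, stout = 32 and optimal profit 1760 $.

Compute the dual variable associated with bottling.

Check each constraint at x*: bottling 108/108 (tight); malt 68/84 (slack 16); water 112/112 (tight); hops 132/142 (slack 10).
Since malt, hops are not tight, their duals are 0.
From A_Bᵀ y = c: 1·y_bottling + 4·y_water = 40; 3·y_bottling + 2·y_water = 40.
This yields shadow prices y_bottling = 8, y_water = 8.
Shadow price of bottling = 8.

8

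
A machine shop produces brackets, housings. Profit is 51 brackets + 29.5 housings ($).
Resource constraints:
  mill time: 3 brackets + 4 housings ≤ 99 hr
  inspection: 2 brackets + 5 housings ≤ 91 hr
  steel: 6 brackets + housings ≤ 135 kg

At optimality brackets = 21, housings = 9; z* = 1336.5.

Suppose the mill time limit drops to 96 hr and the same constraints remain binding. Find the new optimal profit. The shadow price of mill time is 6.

1318.5

Δb = -3, so new z* = 1336.5 + (6)·(-3) = 1336.5 − 18 = 1318.5.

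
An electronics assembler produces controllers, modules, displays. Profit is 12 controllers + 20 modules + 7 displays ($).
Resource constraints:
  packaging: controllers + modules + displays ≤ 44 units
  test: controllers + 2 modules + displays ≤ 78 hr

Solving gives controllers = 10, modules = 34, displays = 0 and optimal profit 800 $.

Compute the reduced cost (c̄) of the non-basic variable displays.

Check each constraint at x*: packaging 44/44 (tight); test 78/78 (tight).
Dual feasibility on the basic columns requires 1·y_packaging + 1·y_test = 12, 1·y_packaging + 2·y_test = 20.
This yields shadow prices y_packaging = 4, y_test = 8.
Reduced cost of displays: c₃ − yᵀa₃ = 7 − (4·1 + 8·1) = 7 − 12 = -5.

-5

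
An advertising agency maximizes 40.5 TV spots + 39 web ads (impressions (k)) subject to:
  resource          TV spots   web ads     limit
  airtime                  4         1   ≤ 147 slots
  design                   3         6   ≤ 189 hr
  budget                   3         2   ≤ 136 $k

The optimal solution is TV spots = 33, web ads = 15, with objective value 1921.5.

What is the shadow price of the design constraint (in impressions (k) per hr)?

Binding: airtime and design. Non-binding: budget (7 unused).
Slack constraints have shadow price 0 (complementary slackness).
Dual feasibility on the basic columns requires 4·y_airtime + 3·y_design = 40.5, 1·y_airtime + 6·y_design = 39.
This yields shadow prices y_airtime = 6, y_design = 5.5.
Shadow price of design = 5.5.

5.5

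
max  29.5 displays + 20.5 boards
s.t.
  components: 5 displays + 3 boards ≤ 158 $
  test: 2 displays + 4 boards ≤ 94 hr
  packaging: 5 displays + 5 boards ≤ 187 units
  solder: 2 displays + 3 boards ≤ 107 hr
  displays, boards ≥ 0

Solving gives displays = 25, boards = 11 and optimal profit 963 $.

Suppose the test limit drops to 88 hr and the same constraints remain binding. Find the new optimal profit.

957

Check each constraint at x*: components 158/158 (tight); test 94/94 (tight); packaging 180/187 (slack 7); solder 83/107 (slack 24).
Slack constraints have shadow price 0 (complementary slackness).
From A_Bᵀ y = c: 5·y_components + 2·y_test = 29.5; 3·y_components + 4·y_test = 20.5.
Solving: y_components = 5.5, y_test = 1.
Δz = y_test·Δb = 1 × (-6) = -6, so new z* = 963 − 6 = 957.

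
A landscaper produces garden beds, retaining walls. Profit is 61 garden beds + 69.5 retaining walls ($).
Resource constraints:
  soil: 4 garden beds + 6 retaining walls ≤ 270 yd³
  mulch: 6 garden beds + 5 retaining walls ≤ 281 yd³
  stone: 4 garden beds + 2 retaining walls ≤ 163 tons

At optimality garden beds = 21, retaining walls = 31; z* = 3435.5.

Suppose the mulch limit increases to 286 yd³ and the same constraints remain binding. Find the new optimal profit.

3463

Binding: soil and mulch. Non-binding: stone (17 unused).
Slack constraints have shadow price 0 (complementary slackness).
From A_Bᵀ y = c: 4·y_soil + 6·y_mulch = 61; 6·y_soil + 5·y_mulch = 69.5.
→ y_soil = 7 and y_mulch = 5.5.
Δz = y_mulch·Δb = 5.5 × (5) = 27.5, so new z* = 3435.5 + 27.5 = 3463.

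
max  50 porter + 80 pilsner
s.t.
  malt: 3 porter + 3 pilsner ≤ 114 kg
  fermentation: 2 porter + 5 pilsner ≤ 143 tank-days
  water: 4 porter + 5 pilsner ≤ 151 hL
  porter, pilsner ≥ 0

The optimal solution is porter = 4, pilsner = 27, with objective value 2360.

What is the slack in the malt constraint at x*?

21

malt used = 3·4 + 3·27 = 93; slack = 114 − 93 = 21.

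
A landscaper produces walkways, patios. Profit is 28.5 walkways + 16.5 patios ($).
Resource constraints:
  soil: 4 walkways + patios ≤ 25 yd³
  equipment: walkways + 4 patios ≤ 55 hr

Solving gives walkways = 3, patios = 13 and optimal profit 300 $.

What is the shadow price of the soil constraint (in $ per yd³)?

At the optimum: soil uses 25 of 25 (binding); equipment uses 55 of 55 (binding).
The binding rows give the dual system: 4·y_soil + 1·y_equipment = 28.5 and 1·y_soil + 4·y_equipment = 16.5.
This yields shadow prices y_soil = 6.5, y_equipment = 2.5.
Shadow price of soil = 6.5.

6.5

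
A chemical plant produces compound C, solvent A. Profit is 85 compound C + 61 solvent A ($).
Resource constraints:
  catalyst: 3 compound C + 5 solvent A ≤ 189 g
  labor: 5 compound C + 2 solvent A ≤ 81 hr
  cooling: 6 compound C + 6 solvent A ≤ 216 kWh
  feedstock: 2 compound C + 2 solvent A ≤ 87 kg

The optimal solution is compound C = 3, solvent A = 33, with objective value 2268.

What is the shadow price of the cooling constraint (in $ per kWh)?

At the optimum: catalyst uses 174 of 189 (slack = 15); labor uses 81 of 81 (binding); cooling uses 216 of 216 (binding); feedstock uses 72 of 87 (slack = 15).
Slack constraints have shadow price 0 (complementary slackness).
From A_Bᵀ y = c: 5·y_labor + 6·y_cooling = 85; 2·y_labor + 6·y_cooling = 61.
→ y_labor = 8 and y_cooling = 7.5.
Shadow price of cooling = 7.5.

7.5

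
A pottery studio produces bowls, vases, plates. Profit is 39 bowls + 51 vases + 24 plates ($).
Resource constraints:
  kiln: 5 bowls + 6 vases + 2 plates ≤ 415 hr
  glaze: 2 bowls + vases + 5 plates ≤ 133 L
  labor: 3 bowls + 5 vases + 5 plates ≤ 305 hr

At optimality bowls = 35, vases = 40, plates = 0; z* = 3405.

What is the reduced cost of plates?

Binding: kiln and labor. Non-binding: glaze (23 unused).
Slack constraints have shadow price 0 (complementary slackness).
The binding rows give the dual system: 5·y_kiln + 3·y_labor = 39 and 6·y_kiln + 5·y_labor = 51.
→ y_kiln = 6 and y_labor = 3.
Reduced cost of plates: c₃ − yᵀa₃ = 24 − (6·2 + 3·5) = 24 − 27 = -3.

-3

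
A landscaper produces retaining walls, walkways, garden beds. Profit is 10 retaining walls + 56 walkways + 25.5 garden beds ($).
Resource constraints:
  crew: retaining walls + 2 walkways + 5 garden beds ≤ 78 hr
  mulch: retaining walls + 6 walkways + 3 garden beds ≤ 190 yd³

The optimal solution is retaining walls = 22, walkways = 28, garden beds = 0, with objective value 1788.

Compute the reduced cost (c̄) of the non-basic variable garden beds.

At the optimum: crew uses 78 of 78 (binding); mulch uses 190 of 190 (binding).
Dual feasibility on the basic columns requires 1·y_crew + 1·y_mulch = 10, 2·y_crew + 6·y_mulch = 56.
Solving: y_crew = 1, y_mulch = 9.
Reduced cost of garden beds: c₃ − yᵀa₃ = 25.5 − (1·5 + 9·3) = 25.5 − 32 = -6.5.

-6.5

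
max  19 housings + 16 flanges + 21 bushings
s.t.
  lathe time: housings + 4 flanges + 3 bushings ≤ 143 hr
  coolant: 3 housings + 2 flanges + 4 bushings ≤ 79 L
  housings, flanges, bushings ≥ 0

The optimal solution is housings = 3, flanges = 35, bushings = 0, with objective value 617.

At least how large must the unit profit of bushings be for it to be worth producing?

Check each constraint at x*: lathe time 143/143 (tight); coolant 79/79 (tight).
The binding rows give the dual system: 1·y_lathe time + 3·y_coolant = 19 and 4·y_lathe time + 2·y_coolant = 16.
→ y_lathe time = 1 and y_coolant = 6.
bushings enters the basis when its profit ≥ yᵀa₃ = 1·3 + 6·4 = 27.

27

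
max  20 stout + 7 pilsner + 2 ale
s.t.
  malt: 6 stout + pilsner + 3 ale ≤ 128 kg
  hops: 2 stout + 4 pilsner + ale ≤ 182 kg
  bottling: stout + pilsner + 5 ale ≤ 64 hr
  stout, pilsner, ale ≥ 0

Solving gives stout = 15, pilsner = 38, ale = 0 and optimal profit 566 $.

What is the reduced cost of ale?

-8

At the optimum: malt uses 128 of 128 (binding); hops uses 182 of 182 (binding); bottling uses 53 of 64 (slack = 11).
Slack constraints have shadow price 0 (complementary slackness).
Dual feasibility on the basic columns requires 6·y_malt + 2·y_hops = 20, 1·y_malt + 4·y_hops = 7.
Solving: y_malt = 3, y_hops = 1.
Reduced cost of ale: c₃ − yᵀa₃ = 2 − (3·3 + 1·1) = 2 − 10 = -8.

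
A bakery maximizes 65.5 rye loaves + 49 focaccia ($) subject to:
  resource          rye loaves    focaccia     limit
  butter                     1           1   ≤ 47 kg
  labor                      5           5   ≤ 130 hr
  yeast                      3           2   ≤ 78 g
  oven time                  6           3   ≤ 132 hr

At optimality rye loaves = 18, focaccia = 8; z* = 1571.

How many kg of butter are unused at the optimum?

21

butter used = 1·18 + 1·8 = 26; slack = 47 − 26 = 21.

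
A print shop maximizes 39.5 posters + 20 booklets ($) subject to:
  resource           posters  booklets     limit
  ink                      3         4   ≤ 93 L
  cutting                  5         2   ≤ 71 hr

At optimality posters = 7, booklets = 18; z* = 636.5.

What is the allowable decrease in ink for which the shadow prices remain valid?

Binding constraints: ink, cutting. The basis is B = [[3,4],[5,2]] with det -14.
Per unit decrease in ink, x* moves by d = (0.1429, -0.3571).
The basis stays optimal until booklets reaches 0; allowable decrease = 50.4 L.

50.4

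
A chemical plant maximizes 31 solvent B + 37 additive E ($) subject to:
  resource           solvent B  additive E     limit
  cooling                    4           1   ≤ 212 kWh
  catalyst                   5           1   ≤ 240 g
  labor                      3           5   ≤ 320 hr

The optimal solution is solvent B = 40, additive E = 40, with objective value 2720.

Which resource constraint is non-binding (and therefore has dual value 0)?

cooling: 200/212 (slack 12)
catalyst: 240/240 (binding)
labor: 320/320 (binding)
By complementary slackness, a constraint with positive slack has shadow price 0 → cooling.

cooling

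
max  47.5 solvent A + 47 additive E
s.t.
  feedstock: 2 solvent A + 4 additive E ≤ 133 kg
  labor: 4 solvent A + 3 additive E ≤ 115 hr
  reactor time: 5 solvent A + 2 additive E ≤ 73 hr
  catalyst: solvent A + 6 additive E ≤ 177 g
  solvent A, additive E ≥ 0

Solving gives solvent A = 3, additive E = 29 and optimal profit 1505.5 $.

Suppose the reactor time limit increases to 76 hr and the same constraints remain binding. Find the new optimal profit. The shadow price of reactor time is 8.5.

1531

Δb = 3, so new z* = 1505.5 + (8.5)·(3) = 1505.5 + 25.5 = 1531.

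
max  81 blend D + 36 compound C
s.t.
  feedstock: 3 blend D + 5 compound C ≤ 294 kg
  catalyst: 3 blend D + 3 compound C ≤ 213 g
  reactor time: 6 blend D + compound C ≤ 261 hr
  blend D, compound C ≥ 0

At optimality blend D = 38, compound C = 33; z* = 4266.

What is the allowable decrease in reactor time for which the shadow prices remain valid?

Binding constraints: catalyst, reactor time. The basis is B = [[3,3],[6,1]] with det -15.
Per unit decrease in reactor time, x* moves by d = (-0.2, 0.2).
The basis stays optimal until feedstock becomes binding; allowable decrease = 37.5 hr.

37.5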